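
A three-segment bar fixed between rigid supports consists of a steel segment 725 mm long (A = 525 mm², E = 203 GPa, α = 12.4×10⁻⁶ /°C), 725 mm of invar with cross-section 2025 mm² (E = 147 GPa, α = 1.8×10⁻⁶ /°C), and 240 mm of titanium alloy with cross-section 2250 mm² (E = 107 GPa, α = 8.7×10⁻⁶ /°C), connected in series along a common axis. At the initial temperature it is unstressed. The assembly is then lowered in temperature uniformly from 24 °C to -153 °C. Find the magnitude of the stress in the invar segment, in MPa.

With the walls removed the bar would change length by δ_free = Σ αᵢΔT Lᵢ = 12.4×10⁻⁶×177×725 + 1.8×10⁻⁶×177×725 + 8.7×10⁻⁶×177×240 = 2.192 mm.
The walls prevent any net length change, so an axial force P (same in every segment) develops. Compatibility: P · Σ Lᵢ/(AᵢEᵢ) = δ_free.
Σ Lᵢ/(AᵢEᵢ) = 725/(525×203×10³) + 725/(2025×147×10³) + 240/(2250×107×10³) = 1.024×10⁻⁵ mm/N.
Hence P = δ_free / Σ(L/AE) = 2.192/1.024×10⁻⁵ = 214.1 kN (tensile).
σ_{invar} = P / A = 214100 / 2025 = 105.7 MPa.

σ ≈ 106 MPa (tensile)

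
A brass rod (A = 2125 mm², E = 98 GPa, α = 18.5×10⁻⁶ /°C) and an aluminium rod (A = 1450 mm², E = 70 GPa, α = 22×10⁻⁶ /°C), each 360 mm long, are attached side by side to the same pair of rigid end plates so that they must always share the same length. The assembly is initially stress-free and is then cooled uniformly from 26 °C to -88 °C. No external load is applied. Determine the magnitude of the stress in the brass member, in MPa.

σ ≈ 12.8 MPa (compressive)

The aluminium has the larger α, so on cooling it would change length more than the brass if both were free. The rigid plates force a common final length, so the aluminium is put into tension and the brass into compression, with equal and opposite forces P (no external load).
Setting the final lengths equal and cancelling L: (α₁ − α₂)ΔT = P/(A₁E₁) + P/(A₂E₂).
|α₁ − α₂|·ΔT = 3.5×10⁻⁶ × 114 = 0.000399.
1/(A₁E₁) + 1/(A₂E₂) = 1/(2125×98×10³) + 1/(1450×70×10³) = 1.465×10⁻⁸ N⁻¹.
So P = 0.000399 / 1.465×10⁻⁸ = 27.23 kN.
σ_{brass} = P/A₁ = 27230/2125 = 12.81 MPa, compressive.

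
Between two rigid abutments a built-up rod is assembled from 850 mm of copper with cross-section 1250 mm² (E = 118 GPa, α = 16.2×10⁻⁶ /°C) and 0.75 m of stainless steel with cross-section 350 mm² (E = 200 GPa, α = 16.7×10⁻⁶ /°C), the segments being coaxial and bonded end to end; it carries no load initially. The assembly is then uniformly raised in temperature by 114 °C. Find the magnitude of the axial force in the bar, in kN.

Free thermal expansion of the whole bar: Σ αᵢΔT Lᵢ = 16.2×10⁻⁶×114×850 + 16.7×10⁻⁶×114×750 = 2.998 mm.
The walls prevent any net length change, so an axial force P (same in every segment) develops. Compatibility: P · Σ Lᵢ/(AᵢEᵢ) = δ_free.
The series flexibility is Σ Lᵢ/(AᵢEᵢ) = 850/(1250×118×10³) + 750/(350×200×10³) = 1.648×10⁻⁵ mm/N.
P = 2.998 / 1.648×10⁻⁵ = 181900 N = 181.9 kN, compressive.

P ≈ 182 kN (compressive)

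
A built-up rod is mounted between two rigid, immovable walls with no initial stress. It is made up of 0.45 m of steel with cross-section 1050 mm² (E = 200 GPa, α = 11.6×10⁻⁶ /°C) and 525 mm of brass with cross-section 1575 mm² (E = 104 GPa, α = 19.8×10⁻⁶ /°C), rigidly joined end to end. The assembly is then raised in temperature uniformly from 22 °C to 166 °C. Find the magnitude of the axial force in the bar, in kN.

P ≈ 420 kN (compressive)

With the walls removed the bar would change length by δ_free = Σ αᵢΔT Lᵢ = 11.6×10⁻⁶×144×450 + 19.8×10⁻⁶×144×525 = 2.249 mm.
Since the ends are fixed, an axial force P builds up, equal in every segment, with P · Σ Lᵢ/(AᵢEᵢ) = δ_free.
Σ Lᵢ/(AᵢEᵢ) = 450/(1050×200×10³) + 525/(1575×104×10³) = 5.348×10⁻⁶ mm/N.
P = 2.249 / 5.348×10⁻⁶ = 420400 N = 420.4 kN, compressive.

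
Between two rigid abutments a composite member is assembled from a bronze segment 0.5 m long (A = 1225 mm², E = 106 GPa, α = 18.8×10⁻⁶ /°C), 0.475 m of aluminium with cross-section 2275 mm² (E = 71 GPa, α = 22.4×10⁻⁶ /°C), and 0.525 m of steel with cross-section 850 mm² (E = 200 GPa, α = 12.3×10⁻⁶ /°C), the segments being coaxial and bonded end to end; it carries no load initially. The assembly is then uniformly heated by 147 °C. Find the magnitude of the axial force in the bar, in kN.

If the supports were absent, the total length change would be Σ αᵢΔT Lᵢ = 18.8×10⁻⁶×147×500 + 22.4×10⁻⁶×147×475 + 12.3×10⁻⁶×147×525 = 3.895 mm.
The walls prevent any net length change, so an axial force P (same in every segment) develops. Compatibility: P · Σ Lᵢ/(AᵢEᵢ) = δ_free.
Σ Lᵢ/(AᵢEᵢ) = 500/(1225×106×10³) + 475/(2275×71×10³) + 525/(850×200×10³) = 9.88×10⁻⁶ mm/N.
Hence P = δ_free / Σ(L/AE) = 3.895/9.88×10⁻⁶ = 394.3 kN (compressive).

P ≈ 394 kN (compressive)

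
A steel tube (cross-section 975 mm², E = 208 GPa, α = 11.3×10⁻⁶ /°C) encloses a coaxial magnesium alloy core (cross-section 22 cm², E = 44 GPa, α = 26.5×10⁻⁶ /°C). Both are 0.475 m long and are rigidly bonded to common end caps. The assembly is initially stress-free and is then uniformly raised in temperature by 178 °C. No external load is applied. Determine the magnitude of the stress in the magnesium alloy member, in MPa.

Both members must finish at the same length. With the larger α, the magnesium alloy tends to over-expand; the plates restrain it, putting the magnesium alloy in compression and the steel in tension. With no external load the two internal forces are equal and opposite, magnitude P.
Compatibility of the two members (thermal + elastic change equal): (α₁ − α₂)ΔT = P·[1/(A₁E₁) + 1/(A₂E₂)].
|α₁ − α₂|·ΔT = 15.2×10⁻⁶ × 178 = 0.002706.
1/(A₁E₁) + 1/(A₂E₂) = 1/(975×208×10³) + 1/(2200×44×10³) = 1.526×10⁻⁸ N⁻¹.
P = 0.002706 / 1.526×10⁻⁸ = 177300 N = 177.3 kN.
σ_{magnesium alloy} = P/A₂ = 177300/2200 = 80.58 MPa, compressive.

σ ≈ 80.6 MPa (compressive)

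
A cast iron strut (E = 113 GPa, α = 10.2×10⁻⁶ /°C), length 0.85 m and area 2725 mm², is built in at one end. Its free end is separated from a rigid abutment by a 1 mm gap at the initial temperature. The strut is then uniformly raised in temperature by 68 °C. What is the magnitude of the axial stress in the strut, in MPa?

σ ≈ 0 MPa

Unrestrained expansion: δ_free = αΔT L = 10.2×10⁻⁶ × 68 × 850 = 0.5896 mm.
This is smaller than the 1 mm clearance, so the strut expands freely without reaching the stop — the stress is zero.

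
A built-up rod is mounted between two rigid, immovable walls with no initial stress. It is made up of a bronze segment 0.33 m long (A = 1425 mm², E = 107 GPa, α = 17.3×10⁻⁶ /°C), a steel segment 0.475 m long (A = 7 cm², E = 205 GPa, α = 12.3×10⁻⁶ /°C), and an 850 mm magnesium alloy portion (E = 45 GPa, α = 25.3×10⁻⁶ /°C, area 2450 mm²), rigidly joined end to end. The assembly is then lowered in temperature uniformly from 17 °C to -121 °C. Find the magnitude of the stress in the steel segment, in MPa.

With the walls removed the bar would change length by δ_free = Σ αᵢΔT Lᵢ = 17.3×10⁻⁶×138×330 + 12.3×10⁻⁶×138×475 + 25.3×10⁻⁶×138×850 = 4.562 mm.
Since the ends are fixed, an axial force P builds up, equal in every segment, with P · Σ Lᵢ/(AᵢEᵢ) = δ_free.
The series flexibility is Σ Lᵢ/(AᵢEᵢ) = 330/(1425×107×10³) + 475/(700×205×10³) + 850/(2450×45×10³) = 1.318×10⁻⁵ mm/N.
So P = 4.562 / 1.318×10⁻⁵ = 346 kN, tensile.
σ_{steel} = P / A = 346000 / 700 = 494.3 MPa.

σ ≈ 494 MPa (tensile)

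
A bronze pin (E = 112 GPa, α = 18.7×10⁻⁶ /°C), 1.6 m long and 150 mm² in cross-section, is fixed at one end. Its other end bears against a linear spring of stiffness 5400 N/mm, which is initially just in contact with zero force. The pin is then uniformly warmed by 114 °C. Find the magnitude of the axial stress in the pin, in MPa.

σ ≈ 81.1 MPa (compressive)

If the spring were absent the pin would lengthen by αΔT L = 18.7×10⁻⁶ × 114 × 1600 = 3.411 mm.
With a force P in the spring, the elastic change of the pin is PL/(AE) and that of the spring is P/k; compatibility requires their sum to equal δ_free.
So P = δ_free / [L/(AE) + 1/k] = 3.411 / [ 1600/(150×112×10³) + 1/(5400) ].
P = 3.411 / 0.0002804 = 12160 N.
σ = P/A = 12160/150 = 81.09 MPa.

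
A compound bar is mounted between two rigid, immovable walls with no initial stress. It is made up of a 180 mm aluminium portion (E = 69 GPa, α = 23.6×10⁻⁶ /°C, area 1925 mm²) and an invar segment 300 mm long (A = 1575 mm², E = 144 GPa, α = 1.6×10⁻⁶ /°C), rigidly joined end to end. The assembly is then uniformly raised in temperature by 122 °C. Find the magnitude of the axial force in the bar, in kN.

If the supports were absent, the total length change would be Σ αᵢΔT Lᵢ = 23.6×10⁻⁶×122×180 + 1.6×10⁻⁶×122×300 = 0.5768 mm.
Since the ends are fixed, an axial force P builds up, equal in every segment, with P · Σ Lᵢ/(AᵢEᵢ) = δ_free.
The series flexibility is Σ Lᵢ/(AᵢEᵢ) = 180/(1925×69×10³) + 300/(1575×144×10³) = 2.678×10⁻⁶ mm/N.
P = 0.5768 / 2.678×10⁻⁶ = 215400 N = 215.4 kN, compressive.

P ≈ 215 kN (compressive)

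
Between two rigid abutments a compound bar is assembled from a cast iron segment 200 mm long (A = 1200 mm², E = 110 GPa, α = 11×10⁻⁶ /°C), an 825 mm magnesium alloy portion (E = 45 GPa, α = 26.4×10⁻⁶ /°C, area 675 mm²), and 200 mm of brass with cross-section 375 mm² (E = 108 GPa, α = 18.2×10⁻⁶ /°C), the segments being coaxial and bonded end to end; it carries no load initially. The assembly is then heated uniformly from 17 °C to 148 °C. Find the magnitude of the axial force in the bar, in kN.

With the walls removed the bar would change length by δ_free = Σ αᵢΔT Lᵢ = 11×10⁻⁶×131×200 + 26.4×10⁻⁶×131×825 + 18.2×10⁻⁶×131×200 = 3.618 mm.
Since the ends are fixed, an axial force P builds up, equal in every segment, with P · Σ Lᵢ/(AᵢEᵢ) = δ_free.
Σ Lᵢ/(AᵢEᵢ) = 200/(1200×110×10³) + 825/(675×45×10³) + 200/(375×108×10³) = 3.361×10⁻⁵ mm/N.
So P = 3.618 / 3.361×10⁻⁵ = 107.6 kN, compressive.

P ≈ 108 kN (compressive)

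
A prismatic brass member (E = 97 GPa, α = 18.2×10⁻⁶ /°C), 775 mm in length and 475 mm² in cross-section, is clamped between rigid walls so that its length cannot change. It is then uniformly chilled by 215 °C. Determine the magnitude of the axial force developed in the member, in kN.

P ≈ 180 kN (tensile)

With zero net strain, σ = E·αΔT = 97 GPa × 18.2×10⁻⁶ × 215 = 379.6 MPa.
Then P = σA = 379.6 × 475 mm² = 180.3 kN, tensile.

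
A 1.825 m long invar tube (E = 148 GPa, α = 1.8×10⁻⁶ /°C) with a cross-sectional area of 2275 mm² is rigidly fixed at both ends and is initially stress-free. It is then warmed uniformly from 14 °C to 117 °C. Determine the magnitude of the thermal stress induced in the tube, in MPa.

σ ≈ 27.4 MPa (compressive)

Because both ends are immovable the net strain is zero, and the suppressed thermal strain is αΔT = 1.8×10⁻⁶ × 103 = 185.4×10⁻⁶.
Hence σ = E·αΔT = 148×10³ × 185.4×10⁻⁶ = 27.44 MPa, compressive.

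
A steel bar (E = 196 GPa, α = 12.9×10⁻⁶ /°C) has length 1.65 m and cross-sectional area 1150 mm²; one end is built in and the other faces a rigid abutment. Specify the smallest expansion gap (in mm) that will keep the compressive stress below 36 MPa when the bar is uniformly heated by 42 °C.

Free expansion if unrestrained: δ_free = αΔT L = 12.9×10⁻⁶ × 42 × 1650 = 0.894 mm.
At the allowable stress the elastic shortening the wall may impose is σL/E = 36 × 1650 / (196×10³) = 0.3031 mm.
The gap must absorb the remainder: g_min = 0.894 − 0.3031 = 0.5909 mm.

g ≈ 0.591 mm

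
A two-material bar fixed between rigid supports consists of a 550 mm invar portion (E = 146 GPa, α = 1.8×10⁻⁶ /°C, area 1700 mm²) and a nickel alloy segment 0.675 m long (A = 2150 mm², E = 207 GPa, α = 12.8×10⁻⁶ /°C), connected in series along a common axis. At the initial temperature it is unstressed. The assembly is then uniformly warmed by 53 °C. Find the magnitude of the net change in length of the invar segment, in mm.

If the supports were absent, the total length change would be Σ αᵢΔT Lᵢ = 1.8×10⁻⁶×53×550 + 12.8×10⁻⁶×53×675 = 0.5104 mm.
Since the ends are fixed, an axial force P builds up, equal in every segment, with P · Σ Lᵢ/(AᵢEᵢ) = δ_free.
The series flexibility is Σ Lᵢ/(AᵢEᵢ) = 550/(1700×146×10³) + 675/(2150×207×10³) = 3.733×10⁻⁶ mm/N.
Hence P = δ_free / Σ(L/AE) = 0.5104/3.733×10⁻⁶ = 136.7 kN (compressive).
For the invar segment, free thermal change = 1.8×10⁻⁶×53×550 = 0.05247 mm and elastic change from P = 136700×550/(1700×146×10³) = 0.303 mm; these oppose, so the net change is 0.251 mm (segment shortens).

|ΔL| ≈ 0.251 mm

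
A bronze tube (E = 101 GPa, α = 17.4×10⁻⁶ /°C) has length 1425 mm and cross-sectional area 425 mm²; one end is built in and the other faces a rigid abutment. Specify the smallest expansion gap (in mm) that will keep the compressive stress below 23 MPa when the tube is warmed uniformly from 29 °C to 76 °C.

With no wall the tube would lengthen by αΔT L = 17.4×10⁻⁶ × 47 × 1425 = 1.165 mm.
A stress of 23 MPa corresponds to the wall pushing the tube back by σL/E = 23×1425/(101×10³) = 0.3245 mm.
So the gap has to take up the difference, g_min = δ_free − σL/E = 1.165 − 0.3245 = 0.8409 mm.

g ≈ 0.841 mm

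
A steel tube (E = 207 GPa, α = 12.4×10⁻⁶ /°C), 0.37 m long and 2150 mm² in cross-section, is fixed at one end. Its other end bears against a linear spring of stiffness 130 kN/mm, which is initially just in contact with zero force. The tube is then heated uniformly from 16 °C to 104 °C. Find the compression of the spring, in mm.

If the spring were absent the tube would lengthen by αΔT L = 12.4×10⁻⁶ × 88 × 370 = 0.4037 mm.
With a force P in the spring, the elastic change of the tube is PL/(AE) and that of the spring is P/k; compatibility requires their sum to equal δ_free.
So P = δ_free / [L/(AE) + 1/k] = 0.4037 / [ 370/(2150×207×10³) + 1/(130×10³) ].
P = 0.4037 / 8.524×10⁻⁶ = 47370 N.
Spring compression = P/k = 47370/(130×10³) = 0.3644 mm.

δ ≈ 0.364 mm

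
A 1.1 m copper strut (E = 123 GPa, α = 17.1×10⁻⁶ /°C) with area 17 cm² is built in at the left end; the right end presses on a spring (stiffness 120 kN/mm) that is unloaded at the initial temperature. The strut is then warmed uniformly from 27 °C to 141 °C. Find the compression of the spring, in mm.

δ ≈ 1.31 mm

If the spring were absent the strut would lengthen by αΔT L = 17.1×10⁻⁶ × 114 × 1100 = 2.144 mm.
Let P be the compressive force at the spring. The strut shortens elastically by PL/(AE) and the spring compresses by P/k; together these equal δ_free.
So P = δ_free / [L/(AE) + 1/k] = 2.144 / [ 1100/(1700×123×10³) + 1/(120×10³) ].
P = 2.144 / 1.359×10⁻⁵ = 157700 N.
Spring compression = P/k = 157700/(120×10³) = 1.315 mm.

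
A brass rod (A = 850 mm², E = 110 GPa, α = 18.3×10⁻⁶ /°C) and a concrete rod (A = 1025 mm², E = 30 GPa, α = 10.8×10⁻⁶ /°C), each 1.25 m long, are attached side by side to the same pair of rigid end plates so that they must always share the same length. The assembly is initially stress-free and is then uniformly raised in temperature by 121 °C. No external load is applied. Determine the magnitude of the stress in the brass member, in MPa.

Equilibrium of a rigid end plate with no external load gives equal and opposite internal forces ±P in the two members. Since α_{brass} > α_{concrete}, heating drives the brass into compression and the concrete into tension.
Equating the net (thermal + elastic) strains gives |α₁ − α₂|·ΔT = P·[1/(A₁E₁) + 1/(A₂E₂)].
|α₁ − α₂|·ΔT = 7.5×10⁻⁶ × 121 = 0.0009075.
1/(A₁E₁) + 1/(A₂E₂) = 1/(850×110×10³) + 1/(1025×30×10³) = 4.322×10⁻⁸ N⁻¹.
P = 0.0009075 / 4.322×10⁻⁸ = 21000 N = 21 kN.
σ_{brass} = P/A₁ = 21000/850 = 24.71 MPa, compressive.

σ ≈ 24.7 MPa (compressive)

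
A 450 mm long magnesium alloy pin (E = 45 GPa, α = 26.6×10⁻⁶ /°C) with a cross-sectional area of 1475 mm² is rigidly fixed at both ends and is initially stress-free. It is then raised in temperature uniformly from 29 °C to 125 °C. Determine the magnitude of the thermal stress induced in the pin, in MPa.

σ ≈ 115 MPa (compressive)

With length fixed, the mechanical strain must cancel the thermal strain αΔT = 26.6×10⁻⁶ × 96 = 2553.6×10⁻⁶.
The stress required to suppress this strain is σ = Eε = 45×10³ × 2553.6×10⁻⁶ = 114.9 MPa, compressive since the pin is trying to expand.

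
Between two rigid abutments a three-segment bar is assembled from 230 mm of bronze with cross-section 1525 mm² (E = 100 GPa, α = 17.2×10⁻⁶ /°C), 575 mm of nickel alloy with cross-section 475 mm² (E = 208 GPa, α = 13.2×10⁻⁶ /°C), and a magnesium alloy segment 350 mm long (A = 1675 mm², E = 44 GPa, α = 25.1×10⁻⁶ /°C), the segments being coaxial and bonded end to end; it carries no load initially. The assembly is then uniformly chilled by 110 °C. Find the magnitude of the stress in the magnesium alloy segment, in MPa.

σ ≈ 111 MPa (tensile)

If the supports were absent, the total length change would be Σ αᵢΔT Lᵢ = 17.2×10⁻⁶×110×230 + 13.2×10⁻⁶×110×575 + 25.1×10⁻⁶×110×350 = 2.236 mm.
The rigid supports impose zero overall length change; the single axial force P common to all segments must satisfy P Σ Lᵢ/(AᵢEᵢ) = δ_free.
Σ Lᵢ/(AᵢEᵢ) = 230/(1525×100×10³) + 575/(475×208×10³) + 350/(1675×44×10³) = 1.208×10⁻⁵ mm/N.
So P = 2.236 / 1.208×10⁻⁵ = 185.2 kN, tensile.
σ_{magnesium alloy} = P / A = 185200 / 1675 = 110.6 MPa.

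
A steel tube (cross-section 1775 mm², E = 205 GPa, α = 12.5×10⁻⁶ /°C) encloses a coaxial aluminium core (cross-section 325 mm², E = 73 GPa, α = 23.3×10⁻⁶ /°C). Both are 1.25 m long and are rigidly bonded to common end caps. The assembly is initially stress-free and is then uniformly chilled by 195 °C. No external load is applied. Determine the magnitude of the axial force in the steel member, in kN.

Both members must finish at the same length. With the larger α, the aluminium tends to over-contract; the plates restrain it, putting the aluminium in tension and the steel in compression. With no external load the two internal forces are equal and opposite, magnitude P.
Compatibility of the two members (thermal + elastic change equal): (α₁ − α₂)ΔT = P·[1/(A₁E₁) + 1/(A₂E₂)].
|α₁ − α₂|·ΔT = 10.8×10⁻⁶ × 195 = 0.002106.
1/(A₁E₁) + 1/(A₂E₂) = 1/(1775×205×10³) + 1/(325×73×10³) = 4.49×10⁻⁸ N⁻¹.
So P = 0.002106 / 4.49×10⁻⁸ = 46.91 kN.

P ≈ 46.9 kN (compressive in the steel)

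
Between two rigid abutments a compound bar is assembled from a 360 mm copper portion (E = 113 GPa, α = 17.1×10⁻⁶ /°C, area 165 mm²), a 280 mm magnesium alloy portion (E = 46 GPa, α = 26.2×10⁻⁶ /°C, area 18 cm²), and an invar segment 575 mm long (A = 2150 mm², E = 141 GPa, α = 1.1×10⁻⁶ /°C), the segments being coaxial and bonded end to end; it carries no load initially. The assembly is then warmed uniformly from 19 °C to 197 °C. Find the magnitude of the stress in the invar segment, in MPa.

σ ≈ 47.6 MPa (compressive)

If the supports were absent, the total length change would be Σ αᵢΔT Lᵢ = 17.1×10⁻⁶×178×360 + 26.2×10⁻⁶×178×280 + 1.1×10⁻⁶×178×575 = 2.514 mm.
The walls prevent any net length change, so an axial force P (same in every segment) develops. Compatibility: P · Σ Lᵢ/(AᵢEᵢ) = δ_free.
Σ Lᵢ/(AᵢEᵢ) = 360/(165×113×10³) + 280/(1800×46×10³) + 575/(2150×141×10³) = 2.459×10⁻⁵ mm/N.
So P = 2.514 / 2.459×10⁻⁵ = 102.3 kN, compressive.
σ_{invar} = P / A = 102300 / 2150 = 47.56 MPa.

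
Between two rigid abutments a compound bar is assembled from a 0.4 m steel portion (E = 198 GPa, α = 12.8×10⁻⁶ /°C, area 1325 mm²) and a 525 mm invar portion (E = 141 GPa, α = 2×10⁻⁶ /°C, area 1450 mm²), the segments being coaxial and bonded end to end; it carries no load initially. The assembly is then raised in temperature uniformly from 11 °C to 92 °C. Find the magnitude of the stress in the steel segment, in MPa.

If the supports were absent, the total length change would be Σ αᵢΔT Lᵢ = 12.8×10⁻⁶×81×400 + 2×10⁻⁶×81×525 = 0.4998 mm.
Since the ends are fixed, an axial force P builds up, equal in every segment, with P · Σ Lᵢ/(AᵢEᵢ) = δ_free.
Σ Lᵢ/(AᵢEᵢ) = 400/(1325×198×10³) + 525/(1450×141×10³) = 4.093×10⁻⁶ mm/N.
P = 0.4998 / 4.093×10⁻⁶ = 122100 N = 122.1 kN, compressive.
σ_{steel} = P / A = 122100 / 1325 = 92.16 MPa.

σ ≈ 92.2 MPa (compressive)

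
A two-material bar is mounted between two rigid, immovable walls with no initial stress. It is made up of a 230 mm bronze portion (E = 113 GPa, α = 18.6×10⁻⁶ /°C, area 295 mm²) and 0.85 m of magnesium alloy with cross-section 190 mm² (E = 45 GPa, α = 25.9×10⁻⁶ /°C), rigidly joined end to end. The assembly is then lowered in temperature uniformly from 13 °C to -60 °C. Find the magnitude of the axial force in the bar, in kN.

If the supports were absent, the total length change would be Σ αᵢΔT Lᵢ = 18.6×10⁻⁶×73×230 + 25.9×10⁻⁶×73×850 = 1.919 mm.
The rigid supports impose zero overall length change; the single axial force P common to all segments must satisfy P Σ Lᵢ/(AᵢEᵢ) = δ_free.
The series flexibility is Σ Lᵢ/(AᵢEᵢ) = 230/(295×113×10³) + 850/(190×45×10³) = 0.0001063 mm/N.
So P = 1.919 / 0.0001063 = 18.05 kN, tensile.

P ≈ 18.1 kN (tensile)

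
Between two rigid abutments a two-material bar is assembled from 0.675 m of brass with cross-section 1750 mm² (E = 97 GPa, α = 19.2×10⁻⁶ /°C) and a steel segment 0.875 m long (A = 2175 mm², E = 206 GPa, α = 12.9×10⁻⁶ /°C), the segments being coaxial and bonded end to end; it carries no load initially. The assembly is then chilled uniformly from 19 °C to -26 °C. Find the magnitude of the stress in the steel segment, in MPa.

σ ≈ 84.6 MPa (tensile)

With the walls removed the bar would change length by δ_free = Σ αᵢΔT Lᵢ = 19.2×10⁻⁶×45×675 + 12.9×10⁻⁶×45×875 = 1.091 mm.
Since the ends are fixed, an axial force P builds up, equal in every segment, with P · Σ Lᵢ/(AᵢEᵢ) = δ_free.
Σ Lᵢ/(AᵢEᵢ) = 675/(1750×97×10³) + 875/(2175×206×10³) = 5.929×10⁻⁶ mm/N.
P = 1.091 / 5.929×10⁻⁶ = 184000 N = 184 kN, tensile.
σ_{steel} = P / A = 184000 / 2175 = 84.61 MPa.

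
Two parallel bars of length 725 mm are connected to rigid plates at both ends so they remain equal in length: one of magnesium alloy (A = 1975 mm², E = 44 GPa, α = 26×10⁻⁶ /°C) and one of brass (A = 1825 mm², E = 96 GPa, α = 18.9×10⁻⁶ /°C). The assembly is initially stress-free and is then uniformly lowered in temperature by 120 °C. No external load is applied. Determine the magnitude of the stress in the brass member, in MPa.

Both members must finish at the same length. With the larger α, the magnesium alloy tends to over-contract; the plates restrain it, putting the magnesium alloy in tension and the brass in compression. With no external load the two internal forces are equal and opposite, magnitude P.
Setting the final lengths equal and cancelling L: (α₁ − α₂)ΔT = P/(A₁E₁) + P/(A₂E₂).
|α₁ − α₂|·ΔT = 7.1×10⁻⁶ × 120 = 0.000852.
1/(A₁E₁) + 1/(A₂E₂) = 1/(1975×44×10³) + 1/(1825×96×10³) = 1.722×10⁻⁸ N⁻¹.
So P = 0.000852 / 1.722×10⁻⁸ = 49.49 kN.
σ_{brass} = P/A₂ = 49490/1825 = 27.12 MPa, compressive.

σ ≈ 27.1 MPa (compressive)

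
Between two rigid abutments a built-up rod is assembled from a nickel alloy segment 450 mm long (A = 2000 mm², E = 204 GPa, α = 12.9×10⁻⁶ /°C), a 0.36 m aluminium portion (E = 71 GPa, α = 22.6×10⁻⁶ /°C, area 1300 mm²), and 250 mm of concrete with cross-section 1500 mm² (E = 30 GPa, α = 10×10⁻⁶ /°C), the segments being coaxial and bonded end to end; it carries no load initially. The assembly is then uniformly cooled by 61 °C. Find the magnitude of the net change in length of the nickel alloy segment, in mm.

|ΔL| ≈ 0.249 mm

Free thermal contraction of the whole bar: Σ αᵢΔT Lᵢ = 12.9×10⁻⁶×61×450 + 22.6×10⁻⁶×61×360 + 10×10⁻⁶×61×250 = 1.003 mm.
Since the ends are fixed, an axial force P builds up, equal in every segment, with P · Σ Lᵢ/(AᵢEᵢ) = δ_free.
The series flexibility is Σ Lᵢ/(AᵢEᵢ) = 450/(2000×204×10³) + 360/(1300×71×10³) + 250/(1500×30×10³) = 1.056×10⁻⁵ mm/N.
P = 1.003 / 1.056×10⁻⁵ = 94980 N = 94.98 kN, tensile.
For the nickel alloy segment, free thermal change = 12.9×10⁻⁶×61×450 = 0.3541 mm and elastic change from P = 94980×450/(2000×204×10³) = 0.1048 mm; these oppose, so the net change is 0.249 mm (segment shortens).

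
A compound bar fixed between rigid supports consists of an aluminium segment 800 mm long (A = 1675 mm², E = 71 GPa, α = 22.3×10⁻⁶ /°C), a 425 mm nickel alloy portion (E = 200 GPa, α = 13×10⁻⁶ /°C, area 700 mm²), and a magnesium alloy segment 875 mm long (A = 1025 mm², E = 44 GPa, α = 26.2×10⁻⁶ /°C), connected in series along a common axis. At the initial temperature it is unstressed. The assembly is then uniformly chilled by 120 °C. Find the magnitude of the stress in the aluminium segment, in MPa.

σ ≈ 114 MPa (tensile)

With the walls removed the bar would change length by δ_free = Σ αᵢΔT Lᵢ = 22.3×10⁻⁶×120×800 + 13×10⁻⁶×120×425 + 26.2×10⁻⁶×120×875 = 5.555 mm.
The rigid supports impose zero overall length change; the single axial force P common to all segments must satisfy P Σ Lᵢ/(AᵢEᵢ) = δ_free.
Σ Lᵢ/(AᵢEᵢ) = 800/(1675×71×10³) + 425/(700×200×10³) + 875/(1025×44×10³) = 2.916×10⁻⁵ mm/N.
Hence P = δ_free / Σ(L/AE) = 5.555/2.916×10⁻⁵ = 190.5 kN (tensile).
σ_{aluminium} = P / A = 190500 / 1675 = 113.7 MPa.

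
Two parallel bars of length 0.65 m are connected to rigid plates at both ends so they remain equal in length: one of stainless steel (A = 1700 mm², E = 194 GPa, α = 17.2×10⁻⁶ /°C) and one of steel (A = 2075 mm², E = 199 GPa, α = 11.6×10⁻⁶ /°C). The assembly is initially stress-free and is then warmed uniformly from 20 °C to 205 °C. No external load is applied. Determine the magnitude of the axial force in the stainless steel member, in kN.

P ≈ 190 kN (compressive in the stainless steel)

Equilibrium of a rigid end plate with no external load gives equal and opposite internal forces ±P in the two members. Since α_{stainless steel} > α_{steel}, heating drives the stainless steel into compression and the steel into tension.
Compatibility of the two members (thermal + elastic change equal): (α₁ − α₂)ΔT = P·[1/(A₁E₁) + 1/(A₂E₂)].
|α₁ − α₂|·ΔT = 5.6×10⁻⁶ × 185 = 0.001036.
1/(A₁E₁) + 1/(A₂E₂) = 1/(1700×194×10³) + 1/(2075×199×10³) = 5.454×10⁻⁹ N⁻¹.
P = 0.001036 / 5.454×10⁻⁹ = 190000 N = 190 kN.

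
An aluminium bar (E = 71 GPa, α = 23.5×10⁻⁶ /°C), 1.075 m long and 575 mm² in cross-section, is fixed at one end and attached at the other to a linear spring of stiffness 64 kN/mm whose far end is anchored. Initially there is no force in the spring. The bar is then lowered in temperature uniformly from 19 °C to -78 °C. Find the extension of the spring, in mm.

Free thermal contraction: δ_free = αΔT L = 23.5×10⁻⁶ × 97 × 1075 = 2.45 mm.
Let P be the tensile force in the spring. The bar extends elastically by PL/(AE) and the spring stretches by P/k; together these equal δ_free.
So P = δ_free / [L/(AE) + 1/k] = 2.45 / [ 1075/(575×71×10³) + 1/(64×10³) ].
P = 2.45 / 4.196×10⁻⁵ = 58400 N.
Spring extension = P/k = 58400/(64×10³) = 0.9126 mm.

δ ≈ 0.913 mm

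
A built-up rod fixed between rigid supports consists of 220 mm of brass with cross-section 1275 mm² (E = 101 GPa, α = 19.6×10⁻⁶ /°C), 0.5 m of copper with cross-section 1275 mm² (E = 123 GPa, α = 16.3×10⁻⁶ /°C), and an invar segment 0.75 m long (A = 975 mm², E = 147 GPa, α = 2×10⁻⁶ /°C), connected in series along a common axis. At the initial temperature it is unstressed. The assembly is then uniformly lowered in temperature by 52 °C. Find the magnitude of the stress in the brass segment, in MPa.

With the walls removed the bar would change length by δ_free = Σ αᵢΔT Lᵢ = 19.6×10⁻⁶×52×220 + 16.3×10⁻⁶×52×500 + 2×10⁻⁶×52×750 = 0.726 mm.
The walls prevent any net length change, so an axial force P (same in every segment) develops. Compatibility: P · Σ Lᵢ/(AᵢEᵢ) = δ_free.
Σ Lᵢ/(AᵢEᵢ) = 220/(1275×101×10³) + 500/(1275×123×10³) + 750/(975×147×10³) = 1.013×10⁻⁵ mm/N.
Hence P = δ_free / Σ(L/AE) = 0.726/1.013×10⁻⁵ = 71.67 kN (tensile).
σ_{brass} = P / A = 71670 / 1275 = 56.21 MPa.

σ ≈ 56.2 MPa (tensile)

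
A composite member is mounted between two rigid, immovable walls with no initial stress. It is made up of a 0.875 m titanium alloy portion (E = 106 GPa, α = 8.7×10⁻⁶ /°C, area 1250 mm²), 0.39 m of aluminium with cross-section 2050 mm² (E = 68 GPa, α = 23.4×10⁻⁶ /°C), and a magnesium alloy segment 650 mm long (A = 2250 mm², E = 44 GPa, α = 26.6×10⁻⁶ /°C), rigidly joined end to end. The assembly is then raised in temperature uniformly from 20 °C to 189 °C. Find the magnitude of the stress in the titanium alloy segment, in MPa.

If the supports were absent, the total length change would be Σ αᵢΔT Lᵢ = 8.7×10⁻⁶×169×875 + 23.4×10⁻⁶×169×390 + 26.6×10⁻⁶×169×650 = 5.751 mm.
The walls prevent any net length change, so an axial force P (same in every segment) develops. Compatibility: P · Σ Lᵢ/(AᵢEᵢ) = δ_free.
The series flexibility is Σ Lᵢ/(AᵢEᵢ) = 875/(1250×106×10³) + 390/(2050×68×10³) + 650/(2250×44×10³) = 1.597×10⁻⁵ mm/N.
P = 5.751 / 1.597×10⁻⁵ = 360200 N = 360.2 kN, compressive.
σ_{titanium alloy} = P / A = 360200 / 1250 = 288.1 MPa.

σ ≈ 288 MPa (compressive)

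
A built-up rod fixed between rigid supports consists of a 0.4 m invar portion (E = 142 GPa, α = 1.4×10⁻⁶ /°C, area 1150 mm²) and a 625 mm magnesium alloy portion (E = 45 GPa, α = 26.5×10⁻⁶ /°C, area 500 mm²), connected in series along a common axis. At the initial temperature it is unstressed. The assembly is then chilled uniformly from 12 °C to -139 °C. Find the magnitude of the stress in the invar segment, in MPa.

If the supports were absent, the total length change would be Σ αᵢΔT Lᵢ = 1.4×10⁻⁶×151×400 + 26.5×10⁻⁶×151×625 = 2.585 mm.
The walls prevent any net length change, so an axial force P (same in every segment) develops. Compatibility: P · Σ Lᵢ/(AᵢEᵢ) = δ_free.
The series flexibility is Σ Lᵢ/(AᵢEᵢ) = 400/(1150×142×10³) + 625/(500×45×10³) = 3.023×10⁻⁵ mm/N.
P = 2.585 / 3.023×10⁻⁵ = 85540 N = 85.54 kN, tensile.
σ_{invar} = P / A = 85540 / 1150 = 74.38 MPa.

σ ≈ 74.4 MPa (tensile)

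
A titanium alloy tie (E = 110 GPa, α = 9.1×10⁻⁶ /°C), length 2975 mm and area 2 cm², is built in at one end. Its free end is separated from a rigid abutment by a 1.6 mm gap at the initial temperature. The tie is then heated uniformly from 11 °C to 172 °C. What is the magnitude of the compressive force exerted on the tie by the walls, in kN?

P ≈ 20.4 kN

Unrestrained expansion: δ_free = αΔT L = 9.1×10⁻⁶ × 161 × 2975 = 4.359 mm.
This exceeds the 1.6 mm gap, so the wall pushes back. The portion of expansion that must be recovered elastically is δ_free − gap = 4.359 − 1.6 = 2.759 mm.
Compatibility: PL/(AE) = 2.759 mm, so σ = P/A = E × (2.759/2975) = 102 MPa.
Force on the wall = σA = 102 × 200 mm² = 20.4 kN.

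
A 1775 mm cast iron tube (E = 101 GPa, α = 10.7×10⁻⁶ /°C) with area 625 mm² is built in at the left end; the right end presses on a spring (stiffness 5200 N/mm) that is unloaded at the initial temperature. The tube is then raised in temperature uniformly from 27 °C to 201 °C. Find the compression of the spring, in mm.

δ ≈ 2.88 mm

Free thermal expansion: δ_free = αΔT L = 10.7×10⁻⁶ × 174 × 1775 = 3.305 mm.
Let P be the compressive force at the spring. The tube shortens elastically by PL/(AE) and the spring compresses by P/k; together these equal δ_free.
So P = δ_free / [L/(AE) + 1/k] = 3.305 / [ 1775/(625×101×10³) + 1/(5200) ].
P = 3.305 / 0.0002204 = 14990 N.
Spring compression = P/k = 14990/(5200) = 2.883 mm.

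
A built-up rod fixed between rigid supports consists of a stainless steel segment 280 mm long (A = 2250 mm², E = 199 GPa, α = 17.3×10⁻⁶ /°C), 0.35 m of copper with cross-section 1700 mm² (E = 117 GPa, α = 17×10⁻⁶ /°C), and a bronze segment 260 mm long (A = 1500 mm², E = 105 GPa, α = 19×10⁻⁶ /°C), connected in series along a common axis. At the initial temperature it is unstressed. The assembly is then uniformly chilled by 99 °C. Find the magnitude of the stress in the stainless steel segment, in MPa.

With the walls removed the bar would change length by δ_free = Σ αᵢΔT Lᵢ = 17.3×10⁻⁶×99×280 + 17×10⁻⁶×99×350 + 19×10⁻⁶×99×260 = 1.558 mm.
Since the ends are fixed, an axial force P builds up, equal in every segment, with P · Σ Lᵢ/(AᵢEᵢ) = δ_free.
Σ Lᵢ/(AᵢEᵢ) = 280/(2250×199×10³) + 350/(1700×117×10³) + 260/(1500×105×10³) = 4.036×10⁻⁶ mm/N.
Hence P = δ_free / Σ(L/AE) = 1.558/4.036×10⁻⁶ = 386 kN (tensile).
σ_{stainless steel} = P / A = 386000 / 2250 = 171.5 MPa.

σ ≈ 172 MPa (tensile)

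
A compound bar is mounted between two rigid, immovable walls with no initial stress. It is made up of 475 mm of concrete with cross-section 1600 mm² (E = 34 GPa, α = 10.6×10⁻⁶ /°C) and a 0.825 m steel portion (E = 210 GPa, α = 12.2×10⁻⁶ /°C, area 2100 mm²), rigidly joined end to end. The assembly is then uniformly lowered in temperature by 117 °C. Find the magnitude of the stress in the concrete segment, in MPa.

σ ≈ 104 MPa (tensile)

Free thermal contraction of the whole bar: Σ αᵢΔT Lᵢ = 10.6×10⁻⁶×117×475 + 12.2×10⁻⁶×117×825 = 1.767 mm.
The rigid supports impose zero overall length change; the single axial force P common to all segments must satisfy P Σ Lᵢ/(AᵢEᵢ) = δ_free.
The series flexibility is Σ Lᵢ/(AᵢEᵢ) = 475/(1600×34×10³) + 825/(2100×210×10³) = 1.06×10⁻⁵ mm/N.
So P = 1.767 / 1.06×10⁻⁵ = 166.6 kN, tensile.
σ_{concrete} = P / A = 166600 / 1600 = 104.1 MPa.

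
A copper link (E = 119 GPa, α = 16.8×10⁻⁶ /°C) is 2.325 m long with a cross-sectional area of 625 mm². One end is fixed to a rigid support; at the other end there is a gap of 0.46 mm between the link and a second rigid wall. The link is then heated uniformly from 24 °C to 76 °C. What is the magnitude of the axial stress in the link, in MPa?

Free thermal elongation = αΔT L = 16.8×10⁻⁶ × 52 × 2325 = 2.031 mm.
The gap closes (δ_free > 0.46 mm) and the wall then resists a further 2.031 − 0.46 = 1.571 mm of expansion.
Compatibility: PL/(AE) = 1.571 mm, so σ = P/A = E × (1.571/2325) = 80.41 MPa.

σ ≈ 80.4 MPa (compressive)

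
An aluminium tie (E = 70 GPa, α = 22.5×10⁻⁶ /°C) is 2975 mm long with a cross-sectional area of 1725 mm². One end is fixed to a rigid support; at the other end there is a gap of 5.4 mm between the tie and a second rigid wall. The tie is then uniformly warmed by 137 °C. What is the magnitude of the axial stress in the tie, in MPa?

σ ≈ 88.7 MPa (compressive)

Free thermal elongation = αΔT L = 22.5×10⁻⁶ × 137 × 2975 = 9.17 mm.
After closing the 5.4 mm clearance, 9.17 − 5.4 = 3.77 mm of expansion remains to be suppressed by the wall.
Compatibility: PL/(AE) = 3.77 mm, so σ = P/A = E × (3.77/2975) = 88.72 MPa.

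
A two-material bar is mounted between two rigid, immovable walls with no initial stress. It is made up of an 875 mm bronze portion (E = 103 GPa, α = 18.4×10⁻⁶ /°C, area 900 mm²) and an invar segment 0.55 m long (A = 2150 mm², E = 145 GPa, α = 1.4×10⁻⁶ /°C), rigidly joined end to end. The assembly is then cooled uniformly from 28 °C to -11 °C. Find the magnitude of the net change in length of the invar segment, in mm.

|ΔL| ≈ 0.0736 mm

If the supports were absent, the total length change would be Σ αᵢΔT Lᵢ = 18.4×10⁻⁶×39×875 + 1.4×10⁻⁶×39×550 = 0.6579 mm.
The walls prevent any net length change, so an axial force P (same in every segment) develops. Compatibility: P · Σ Lᵢ/(AᵢEᵢ) = δ_free.
Σ Lᵢ/(AᵢEᵢ) = 875/(900×103×10³) + 550/(2150×145×10³) = 1.12×10⁻⁵ mm/N.
So P = 0.6579 / 1.12×10⁻⁵ = 58.73 kN, tensile.
For the invar segment, free thermal change = 1.4×10⁻⁶×39×550 = 0.03003 mm and elastic change from P = 58730×550/(2150×145×10³) = 0.1036 mm; these oppose, so the net change is 0.0736 mm (segment lengthens).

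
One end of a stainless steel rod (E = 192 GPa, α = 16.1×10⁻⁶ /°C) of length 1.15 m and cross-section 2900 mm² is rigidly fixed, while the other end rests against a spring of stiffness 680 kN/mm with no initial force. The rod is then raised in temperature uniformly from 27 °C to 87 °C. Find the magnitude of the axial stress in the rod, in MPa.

The unrestrained thermal change is αΔT L = 16.1×10⁻⁶ × 60 × 1150 = 1.111 mm.
With a force P in the spring, the elastic change of the rod is PL/(AE) and that of the spring is P/k; compatibility requires their sum to equal δ_free.
So P = δ_free / [L/(AE) + 1/k] = 1.111 / [ 1150/(2900×192×10³) + 1/(680×10³) ].
P = 1.111 / 3.536×10⁻⁶ = 314200 N.
σ = P/A = 314200/2900 = 108.3 MPa.

σ ≈ 108 MPa (compressive)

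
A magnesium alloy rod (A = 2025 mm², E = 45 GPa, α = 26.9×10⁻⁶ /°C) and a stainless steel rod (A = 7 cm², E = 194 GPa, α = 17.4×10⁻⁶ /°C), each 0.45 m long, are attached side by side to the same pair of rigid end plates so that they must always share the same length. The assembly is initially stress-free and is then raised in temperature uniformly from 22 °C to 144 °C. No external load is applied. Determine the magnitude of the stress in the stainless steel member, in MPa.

σ ≈ 90.3 MPa (tensile)

Both members must finish at the same length. With the larger α, the magnesium alloy tends to over-expand; the plates restrain it, putting the magnesium alloy in compression and the stainless steel in tension. With no external load the two internal forces are equal and opposite, magnitude P.
Equating the net (thermal + elastic) strains gives |α₁ − α₂|·ΔT = P·[1/(A₁E₁) + 1/(A₂E₂)].
|α₁ − α₂|·ΔT = 9.5×10⁻⁶ × 122 = 0.001159.
1/(A₁E₁) + 1/(A₂E₂) = 1/(2025×45×10³) + 1/(700×194×10³) = 1.834×10⁻⁸ N⁻¹.
P = 0.001159 / 1.834×10⁻⁸ = 63200 N = 63.2 kN.
σ_{stainless steel} = P/A₂ = 63200/700 = 90.29 MPa, tensile.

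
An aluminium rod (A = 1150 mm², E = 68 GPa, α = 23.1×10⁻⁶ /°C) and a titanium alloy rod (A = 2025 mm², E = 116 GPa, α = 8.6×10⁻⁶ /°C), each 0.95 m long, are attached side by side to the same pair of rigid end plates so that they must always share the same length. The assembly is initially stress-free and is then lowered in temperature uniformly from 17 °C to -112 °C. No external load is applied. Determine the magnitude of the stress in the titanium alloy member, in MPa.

The aluminium has the larger α, so on cooling it would change length more than the titanium alloy if both were free. The rigid plates force a common final length, so the aluminium is put into tension and the titanium alloy into compression, with equal and opposite forces P (no external load).
Setting the final lengths equal and cancelling L: (α₁ − α₂)ΔT = P/(A₁E₁) + P/(A₂E₂).
|α₁ − α₂|·ΔT = 14.5×10⁻⁶ × 129 = 0.001871.
1/(A₁E₁) + 1/(A₂E₂) = 1/(1150×68×10³) + 1/(2025×116×10³) = 1.704×10⁻⁸ N⁻¹.
So P = 0.001871 / 1.704×10⁻⁸ = 109.7 kN.
σ_{titanium alloy} = P/A₂ = 109700/2025 = 54.19 MPa, compressive.

σ ≈ 54.2 MPa (compressive)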